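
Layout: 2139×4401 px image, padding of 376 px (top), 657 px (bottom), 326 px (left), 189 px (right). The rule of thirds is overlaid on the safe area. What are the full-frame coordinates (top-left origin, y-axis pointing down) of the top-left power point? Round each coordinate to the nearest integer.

(867, 1499)

Content width = 2139 − 326 − 189 = 1624 px; content height = 4401 − 376 − 657 = 3368 px.
Top-left is one-third across and one-third down within the safe area.
x = 326 + 1 × 1624/3 = 326 + 541.33 ≈ 867
y = 376 + 1 × 3368/3 = 376 + 1122.67 ≈ 1499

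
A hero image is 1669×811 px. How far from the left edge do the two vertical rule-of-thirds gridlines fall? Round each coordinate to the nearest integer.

1669 / 3 = 556.33, so the vertical lines sit at one and two thirds of 1669.

x = 556 px and x = 1113 px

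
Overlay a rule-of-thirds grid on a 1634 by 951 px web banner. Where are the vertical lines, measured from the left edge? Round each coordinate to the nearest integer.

x = 545 px and x = 1089 px

1634 / 3 = 544.67, so the vertical lines sit at one and two thirds of 1634.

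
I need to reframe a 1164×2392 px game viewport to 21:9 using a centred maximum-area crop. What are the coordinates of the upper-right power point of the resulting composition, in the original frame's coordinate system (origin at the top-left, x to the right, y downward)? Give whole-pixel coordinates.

1164/2392 < 21/9, so the 21:9 crop keeps the full width 1164 and trims height to 1164 × 9/21 = 498.86 px.
Top offset = (2392 − 498.86)/2 = 946.57 px; left offset = 0.
Upper-right is two-thirds across and one-third down within the crop:
x = 0.00 + 2 × 1164.00/3 ≈ 776; y = 946.57 + 1 × 498.86/3 ≈ 1113.

x = 776 px, y = 1113 px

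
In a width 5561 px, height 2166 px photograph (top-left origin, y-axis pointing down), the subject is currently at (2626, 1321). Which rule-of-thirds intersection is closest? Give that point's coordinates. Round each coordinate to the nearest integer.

(1854, 1444)

Third lines: x ∈ {1854, 3707}, y ∈ {722, 1444}.
2626 is closer to x = 1854; 1321 is closer to y = 1444.
So the nearest intersection is the lower-left power point.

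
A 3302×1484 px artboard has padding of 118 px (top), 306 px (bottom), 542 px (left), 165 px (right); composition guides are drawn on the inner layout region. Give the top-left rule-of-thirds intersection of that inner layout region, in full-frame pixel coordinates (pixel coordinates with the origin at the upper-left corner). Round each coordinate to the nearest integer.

x = 1407 px, y = 471 px

Content width = 3302 − 542 − 165 = 2595 px; content height = 1484 − 118 − 306 = 1060 px.
Top-left is one-third across and one-third down within the inner layout region.
x = 542 + 1 × 2595/3 = 542 + 865.00 ≈ 1407
y = 118 + 1 × 1060/3 = 118 + 353.33 ≈ 471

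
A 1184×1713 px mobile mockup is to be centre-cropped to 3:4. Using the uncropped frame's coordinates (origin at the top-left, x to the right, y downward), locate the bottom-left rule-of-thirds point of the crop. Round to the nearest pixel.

x = 395 px, y = 1120 px

1184/1713 < 3/4, so the 3:4 crop keeps the full width 1184 and trims height to 1184 × 4/3 = 1578.67 px.
Top offset = (1713 − 1578.67)/2 = 67.17 px; left offset = 0.
Bottom-left is one-third across and two-thirds down within the crop:
x = 0.00 + 1 × 1184.00/3 ≈ 395; y = 67.17 + 2 × 1578.67/3 ≈ 1120.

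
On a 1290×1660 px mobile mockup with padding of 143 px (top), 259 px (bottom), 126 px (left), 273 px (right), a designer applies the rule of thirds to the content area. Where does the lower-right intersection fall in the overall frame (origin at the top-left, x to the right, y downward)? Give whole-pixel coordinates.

Content width = 1290 − 126 − 273 = 891 px; content height = 1660 − 143 − 259 = 1258 px.
Lower-right is two-thirds across and two-thirds down within the content area.
x = 126 + 2 × 891/3 = 126 + 594.00 ≈ 720
y = 143 + 2 × 1258/3 = 143 + 838.67 ≈ 982

x = 720 px, y = 982 px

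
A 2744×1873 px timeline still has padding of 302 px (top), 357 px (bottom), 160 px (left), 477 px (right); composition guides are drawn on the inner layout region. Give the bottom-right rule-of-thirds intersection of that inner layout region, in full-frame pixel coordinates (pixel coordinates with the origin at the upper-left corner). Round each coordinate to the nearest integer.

(1565, 1111)

Content width = 2744 − 160 − 477 = 2107 px; content height = 1873 − 302 − 357 = 1214 px.
Bottom-right is two-thirds across and two-thirds down within the inner layout region.
x = 160 + 2 × 2107/3 = 160 + 1404.67 ≈ 1565
y = 302 + 2 × 1214/3 = 302 + 809.33 ≈ 1111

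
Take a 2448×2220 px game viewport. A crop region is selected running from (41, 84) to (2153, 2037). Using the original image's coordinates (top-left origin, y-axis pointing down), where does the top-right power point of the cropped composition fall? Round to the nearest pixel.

x = 1449 px, y = 735 px

Crop width = 2153 − 41 = 2112 px; one third is 704.00 px.
Crop height = 2037 − 84 = 1953 px; one third is 651.00 px.
The top-right point is two-thirds across and one-third down within the crop:
x = 41 + 2 × 704.00 ≈ 1449; y = 84 + 1 × 651.00 ≈ 735.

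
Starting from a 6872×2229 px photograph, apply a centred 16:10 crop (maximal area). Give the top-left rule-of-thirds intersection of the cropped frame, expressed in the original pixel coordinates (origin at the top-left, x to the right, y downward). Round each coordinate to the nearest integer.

6872/2229 > 16/10, so the 16:10 crop keeps the full height 2229 and trims width to 2229 × 16/10 = 3566.40 px.
Left offset = (6872 − 3566.40)/2 = 1652.80 px; top offset = 0.
Top-left is one-third across and one-third down within the crop:
x = 1652.80 + 1 × 3566.40/3 ≈ 2842; y = 0.00 + 1 × 2229.00/3 ≈ 743.

(2842, 743)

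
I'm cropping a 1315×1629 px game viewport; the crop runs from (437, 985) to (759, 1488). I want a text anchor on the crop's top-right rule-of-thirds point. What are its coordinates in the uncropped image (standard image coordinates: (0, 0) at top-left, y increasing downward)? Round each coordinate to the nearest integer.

x = 652 px, y = 1153 px

Crop width = 759 − 437 = 322 px; one third is 107.33 px.
Crop height = 1488 − 985 = 503 px; one third is 167.67 px.
The top-right point is two-thirds across and one-third down within the crop:
x = 437 + 2 × 107.33 ≈ 652; y = 985 + 1 × 167.67 ≈ 1153.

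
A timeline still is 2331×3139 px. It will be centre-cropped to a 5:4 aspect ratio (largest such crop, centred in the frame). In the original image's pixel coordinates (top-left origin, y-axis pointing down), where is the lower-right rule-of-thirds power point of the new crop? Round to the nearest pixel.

2331/3139 < 5/4, so the 5:4 crop keeps the full width 2331 and trims height to 2331 × 4/5 = 1864.80 px.
Top offset = (3139 − 1864.80)/2 = 637.10 px; left offset = 0.
Lower-right is two-thirds across and two-thirds down within the crop:
x = 0.00 + 2 × 2331.00/3 ≈ 1554; y = 637.10 + 2 × 1864.80/3 ≈ 1880.

(1554, 1880)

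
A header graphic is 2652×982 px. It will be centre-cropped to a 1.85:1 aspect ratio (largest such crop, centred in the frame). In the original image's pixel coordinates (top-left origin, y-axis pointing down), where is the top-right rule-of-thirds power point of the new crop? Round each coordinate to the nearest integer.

2652/982 > 1.85/1, so the 1.85:1 crop keeps the full height 982 and trims width to 982 × 1.85/1 = 1816.70 px.
Left offset = (2652 − 1816.70)/2 = 417.65 px; top offset = 0.
Top-right is two-thirds across and one-third down within the crop:
x = 417.65 + 2 × 1816.70/3 ≈ 1629; y = 0.00 + 1 × 982.00/3 ≈ 327.

x = 1629 px, y = 327 px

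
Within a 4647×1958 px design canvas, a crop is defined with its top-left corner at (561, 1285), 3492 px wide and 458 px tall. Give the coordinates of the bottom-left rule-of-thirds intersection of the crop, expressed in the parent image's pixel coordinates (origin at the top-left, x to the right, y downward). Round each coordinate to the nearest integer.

One third of the crop width 3492 is 1164.00 px.
One third of the crop height 458 is 152.67 px.
The bottom-left point is one-third across and two-thirds down within the crop:
x = 561 + 1 × 1164.00 ≈ 1725; y = 1285 + 2 × 152.67 ≈ 1590.

x = 1725 px, y = 1590 px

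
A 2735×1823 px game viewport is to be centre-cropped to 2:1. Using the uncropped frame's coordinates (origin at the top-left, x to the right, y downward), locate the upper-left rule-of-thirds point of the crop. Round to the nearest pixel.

x = 912 px, y = 684 px

2735/1823 < 2/1, so the 2:1 crop keeps the full width 2735 and trims height to 2735 × 1/2 = 1367.50 px.
Top offset = (1823 − 1367.50)/2 = 227.75 px; left offset = 0.
Upper-left is one-third across and one-third down within the crop:
x = 0.00 + 1 × 2735.00/3 ≈ 912; y = 227.75 + 1 × 1367.50/3 ≈ 684.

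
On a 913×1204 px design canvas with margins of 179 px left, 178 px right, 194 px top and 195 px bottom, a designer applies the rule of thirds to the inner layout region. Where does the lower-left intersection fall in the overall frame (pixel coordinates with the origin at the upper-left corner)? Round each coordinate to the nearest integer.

Content width = 913 − 179 − 178 = 556 px; content height = 1204 − 194 − 195 = 815 px.
Lower-left is one-third across and two-thirds down within the inner layout region.
x = 179 + 1 × 556/3 = 179 + 185.33 ≈ 364
y = 194 + 2 × 815/3 = 194 + 543.33 ≈ 737

x = 364 px, y = 737 px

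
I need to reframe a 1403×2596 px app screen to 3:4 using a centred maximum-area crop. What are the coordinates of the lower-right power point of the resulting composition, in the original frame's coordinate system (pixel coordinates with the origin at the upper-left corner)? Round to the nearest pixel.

1403/2596 < 3/4, so the 3:4 crop keeps the full width 1403 and trims height to 1403 × 4/3 = 1870.67 px.
Top offset = (2596 − 1870.67)/2 = 362.67 px; left offset = 0.
Lower-right is two-thirds across and two-thirds down within the crop:
x = 0.00 + 2 × 1403.00/3 ≈ 935; y = 362.67 + 2 × 1870.67/3 ≈ 1610.

(935, 1610)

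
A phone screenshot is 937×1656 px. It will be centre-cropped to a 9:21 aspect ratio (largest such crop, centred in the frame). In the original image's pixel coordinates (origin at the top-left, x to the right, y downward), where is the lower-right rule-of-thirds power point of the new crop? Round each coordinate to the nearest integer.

937/1656 > 9/21, so the 9:21 crop keeps the full height 1656 and trims width to 1656 × 9/21 = 709.71 px.
Left offset = (937 − 709.71)/2 = 113.64 px; top offset = 0.
Lower-right is two-thirds across and two-thirds down within the crop:
x = 113.64 + 2 × 709.71/3 ≈ 587; y = 0.00 + 2 × 1656.00/3 ≈ 1104.

(587, 1104)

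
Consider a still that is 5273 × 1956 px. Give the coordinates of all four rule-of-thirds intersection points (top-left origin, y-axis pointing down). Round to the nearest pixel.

One third of 5273 is 1757.67; one third of 1956 is 652.
Vertical third lines at x = 1758 and x = 3515; horizontal third lines at y = 652 and y = 1304.

(1758, 652), (3515, 652), (1758, 1304), (3515, 1304)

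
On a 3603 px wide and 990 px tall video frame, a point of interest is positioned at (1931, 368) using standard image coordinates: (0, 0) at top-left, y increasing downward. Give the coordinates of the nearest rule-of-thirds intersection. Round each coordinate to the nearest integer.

Third lines: x ∈ {1201, 2402}, y ∈ {330, 660}.
1931 is closer to x = 2402; 368 is closer to y = 330.
So the nearest intersection is the upper-right power point.

x = 2402 px, y = 330 px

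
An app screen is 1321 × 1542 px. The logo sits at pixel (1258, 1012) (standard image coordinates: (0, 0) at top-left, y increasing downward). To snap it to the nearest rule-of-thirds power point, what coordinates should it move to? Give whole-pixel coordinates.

x = 881 px, y = 1028 px

Third lines: x ∈ {440, 881}, y ∈ {514, 1028}.
1258 is closer to x = 881; 1012 is closer to y = 1028.
So the nearest intersection is the lower-right power point.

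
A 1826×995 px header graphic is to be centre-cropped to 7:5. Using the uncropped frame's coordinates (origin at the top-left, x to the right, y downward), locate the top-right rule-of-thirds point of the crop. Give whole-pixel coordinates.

x = 1145 px, y = 332 px

1826/995 > 7/5, so the 7:5 crop keeps the full height 995 and trims width to 995 × 7/5 = 1393.00 px.
Left offset = (1826 − 1393.00)/2 = 216.50 px; top offset = 0.
Top-right is two-thirds across and one-third down within the crop:
x = 216.50 + 2 × 1393.00/3 ≈ 1145; y = 0.00 + 1 × 995.00/3 ≈ 332.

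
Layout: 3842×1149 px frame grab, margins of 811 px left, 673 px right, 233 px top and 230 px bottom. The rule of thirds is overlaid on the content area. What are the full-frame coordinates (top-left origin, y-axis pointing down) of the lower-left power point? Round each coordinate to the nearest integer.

x = 1597 px, y = 690 px

Content width = 3842 − 811 − 673 = 2358 px; content height = 1149 − 233 − 230 = 686 px.
Lower-left is one-third across and two-thirds down within the content area.
x = 811 + 1 × 2358/3 = 811 + 786.00 ≈ 1597
y = 233 + 2 × 686/3 = 233 + 457.33 ≈ 690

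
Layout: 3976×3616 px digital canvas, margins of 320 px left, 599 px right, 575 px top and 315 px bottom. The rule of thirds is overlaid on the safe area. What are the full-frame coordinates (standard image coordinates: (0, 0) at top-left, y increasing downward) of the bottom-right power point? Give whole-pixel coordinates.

Content width = 3976 − 320 − 599 = 3057 px; content height = 3616 − 575 − 315 = 2726 px.
Bottom-right is two-thirds across and two-thirds down within the safe area.
x = 320 + 2 × 3057/3 = 320 + 2038.00 ≈ 2358
y = 575 + 2 × 2726/3 = 575 + 1817.33 ≈ 2392

(2358, 2392)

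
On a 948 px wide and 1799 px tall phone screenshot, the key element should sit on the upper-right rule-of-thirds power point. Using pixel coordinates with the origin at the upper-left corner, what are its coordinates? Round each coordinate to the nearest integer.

x = 632 px, y = 600 px

The upper-right point sits two-thirds of the way across and one-third of the way down.
x = 2 × 948/3 ≈ 632; y = 1 × 1799/3 ≈ 600.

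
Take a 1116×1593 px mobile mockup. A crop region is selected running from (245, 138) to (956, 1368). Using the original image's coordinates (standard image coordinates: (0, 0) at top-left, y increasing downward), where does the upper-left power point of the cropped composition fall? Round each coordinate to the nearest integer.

Crop width = 956 − 245 = 711 px; one third is 237.00 px.
Crop height = 1368 − 138 = 1230 px; one third is 410.00 px.
The upper-left point is one-third across and one-third down within the crop:
x = 245 + 1 × 237.00 ≈ 482; y = 138 + 1 × 410.00 ≈ 548.

(482, 548)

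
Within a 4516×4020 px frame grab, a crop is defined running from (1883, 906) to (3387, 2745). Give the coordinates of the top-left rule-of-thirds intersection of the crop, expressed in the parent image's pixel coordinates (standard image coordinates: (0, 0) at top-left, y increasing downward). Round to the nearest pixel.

x = 2384 px, y = 1519 px

Crop width = 3387 − 1883 = 1504 px; one third is 501.33 px.
Crop height = 2745 − 906 = 1839 px; one third is 613.00 px.
The top-left point is one-third across and one-third down within the crop:
x = 1883 + 1 × 501.33 ≈ 2384; y = 906 + 1 × 613.00 ≈ 1519.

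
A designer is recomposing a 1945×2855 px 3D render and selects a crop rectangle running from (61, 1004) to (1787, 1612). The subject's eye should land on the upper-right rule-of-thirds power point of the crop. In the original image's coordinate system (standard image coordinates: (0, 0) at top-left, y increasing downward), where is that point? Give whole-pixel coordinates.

Crop width = 1787 − 61 = 1726 px; one third is 575.33 px.
Crop height = 1612 − 1004 = 608 px; one third is 202.67 px.
The upper-right point is two-thirds across and one-third down within the crop:
x = 61 + 2 × 575.33 ≈ 1212; y = 1004 + 1 × 202.67 ≈ 1207.

(1212, 1207)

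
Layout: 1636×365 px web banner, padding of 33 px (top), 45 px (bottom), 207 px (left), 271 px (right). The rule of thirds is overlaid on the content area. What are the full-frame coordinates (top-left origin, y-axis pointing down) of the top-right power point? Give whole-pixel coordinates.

(979, 129)

Content width = 1636 − 207 − 271 = 1158 px; content height = 365 − 33 − 45 = 287 px.
Top-right is two-thirds across and one-third down within the content area.
x = 207 + 2 × 1158/3 = 207 + 772.00 ≈ 979
y = 33 + 1 × 287/3 = 33 + 95.67 ≈ 129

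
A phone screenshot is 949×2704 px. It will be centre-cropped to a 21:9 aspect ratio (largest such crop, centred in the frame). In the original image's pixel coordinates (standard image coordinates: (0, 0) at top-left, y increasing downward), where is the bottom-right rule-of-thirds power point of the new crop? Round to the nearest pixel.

949/2704 < 21/9, so the 21:9 crop keeps the full width 949 and trims height to 949 × 9/21 = 406.71 px.
Top offset = (2704 − 406.71)/2 = 1148.64 px; left offset = 0.
Bottom-right is two-thirds across and two-thirds down within the crop:
x = 0.00 + 2 × 949.00/3 ≈ 633; y = 1148.64 + 2 × 406.71/3 ≈ 1420.

x = 633 px, y = 1420 px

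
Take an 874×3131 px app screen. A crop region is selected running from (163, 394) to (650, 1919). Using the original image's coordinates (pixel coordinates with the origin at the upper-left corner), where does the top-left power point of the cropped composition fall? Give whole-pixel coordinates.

Crop width = 650 − 163 = 487 px; one third is 162.33 px.
Crop height = 1919 − 394 = 1525 px; one third is 508.33 px.
The top-left point is one-third across and one-third down within the crop:
x = 163 + 1 × 162.33 ≈ 325; y = 394 + 1 × 508.33 ≈ 902.

(325, 902)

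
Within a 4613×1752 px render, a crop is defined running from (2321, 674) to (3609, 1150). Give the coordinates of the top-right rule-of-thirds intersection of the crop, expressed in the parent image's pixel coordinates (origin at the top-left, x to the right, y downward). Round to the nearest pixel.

Crop width = 3609 − 2321 = 1288 px; one third is 429.33 px.
Crop height = 1150 − 674 = 476 px; one third is 158.67 px.
The top-right point is two-thirds across and one-third down within the crop:
x = 2321 + 2 × 429.33 ≈ 3180; y = 674 + 1 × 158.67 ≈ 833.

(3180, 833)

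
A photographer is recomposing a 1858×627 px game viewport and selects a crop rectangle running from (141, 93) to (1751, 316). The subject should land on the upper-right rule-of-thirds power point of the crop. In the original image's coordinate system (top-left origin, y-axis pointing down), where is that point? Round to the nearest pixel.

x = 1214 px, y = 167 px

Crop width = 1751 − 141 = 1610 px; one third is 536.67 px.
Crop height = 316 − 93 = 223 px; one third is 74.33 px.
The upper-right point is two-thirds across and one-third down within the crop:
x = 141 + 2 × 536.67 ≈ 1214; y = 93 + 1 × 74.33 ≈ 167.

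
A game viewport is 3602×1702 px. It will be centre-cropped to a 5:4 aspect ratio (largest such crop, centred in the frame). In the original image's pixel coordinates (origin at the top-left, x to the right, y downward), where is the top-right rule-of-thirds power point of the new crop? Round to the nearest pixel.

(2156, 567)

3602/1702 > 5/4, so the 5:4 crop keeps the full height 1702 and trims width to 1702 × 5/4 = 2127.50 px.
Left offset = (3602 − 2127.50)/2 = 737.25 px; top offset = 0.
Top-right is two-thirds across and one-third down within the crop:
x = 737.25 + 2 × 2127.50/3 ≈ 2156; y = 0.00 + 1 × 1702.00/3 ≈ 567.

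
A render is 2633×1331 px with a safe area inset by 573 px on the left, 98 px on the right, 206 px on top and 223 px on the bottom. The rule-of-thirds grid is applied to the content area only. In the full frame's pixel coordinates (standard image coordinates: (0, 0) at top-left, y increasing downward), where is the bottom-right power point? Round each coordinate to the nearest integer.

Content width = 2633 − 573 − 98 = 1962 px; content height = 1331 − 206 − 223 = 902 px.
Bottom-right is two-thirds across and two-thirds down within the content area.
x = 573 + 2 × 1962/3 = 573 + 1308.00 ≈ 1881
y = 206 + 2 × 902/3 = 206 + 601.33 ≈ 807

(1881, 807)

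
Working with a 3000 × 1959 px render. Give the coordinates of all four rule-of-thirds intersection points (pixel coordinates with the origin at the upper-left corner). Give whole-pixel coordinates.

One third of 3000 is 1000; one third of 1959 is 653.
Vertical third lines at x = 1000 and x = 2000; horizontal third lines at y = 653 and y = 1306.

(1000, 653), (2000, 653), (1000, 1306), (2000, 1306)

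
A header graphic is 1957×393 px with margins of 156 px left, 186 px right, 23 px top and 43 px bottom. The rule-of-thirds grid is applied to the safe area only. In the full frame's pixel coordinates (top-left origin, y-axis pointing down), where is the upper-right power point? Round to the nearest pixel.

Content width = 1957 − 156 − 186 = 1615 px; content height = 393 − 23 − 43 = 327 px.
Upper-right is two-thirds across and one-third down within the safe area.
x = 156 + 2 × 1615/3 = 156 + 1076.67 ≈ 1233
y = 23 + 1 × 327/3 = 23 + 109.00 ≈ 132

(1233, 132)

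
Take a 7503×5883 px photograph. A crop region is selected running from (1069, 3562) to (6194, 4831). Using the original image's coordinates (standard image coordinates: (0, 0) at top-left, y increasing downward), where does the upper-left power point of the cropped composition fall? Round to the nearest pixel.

Crop width = 6194 − 1069 = 5125 px; one third is 1708.33 px.
Crop height = 4831 − 3562 = 1269 px; one third is 423.00 px.
The upper-left point is one-third across and one-third down within the crop:
x = 1069 + 1 × 1708.33 ≈ 2777; y = 3562 + 1 × 423.00 ≈ 3985.

(2777, 3985)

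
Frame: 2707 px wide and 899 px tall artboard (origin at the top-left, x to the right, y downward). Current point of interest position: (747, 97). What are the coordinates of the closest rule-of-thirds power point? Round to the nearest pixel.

x = 902 px, y = 300 px

Third lines: x ∈ {902, 1805}, y ∈ {300, 599}.
747 is closer to x = 902; 97 is closer to y = 300.
So the nearest intersection is the upper-left power point.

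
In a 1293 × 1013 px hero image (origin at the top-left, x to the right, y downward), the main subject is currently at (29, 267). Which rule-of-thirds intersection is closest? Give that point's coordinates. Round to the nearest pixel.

x = 431 px, y = 338 px

Third lines: x ∈ {431, 862}, y ∈ {338, 675}.
29 is closer to x = 431; 267 is closer to y = 338.
So the nearest intersection is the upper-left power point.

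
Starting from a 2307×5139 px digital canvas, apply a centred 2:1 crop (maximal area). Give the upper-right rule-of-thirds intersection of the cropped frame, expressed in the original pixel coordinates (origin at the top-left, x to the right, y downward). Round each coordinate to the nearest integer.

2307/5139 < 2/1, so the 2:1 crop keeps the full width 2307 and trims height to 2307 × 1/2 = 1153.50 px.
Top offset = (5139 − 1153.50)/2 = 1992.75 px; left offset = 0.
Upper-right is two-thirds across and one-third down within the crop:
x = 0.00 + 2 × 2307.00/3 ≈ 1538; y = 1992.75 + 1 × 1153.50/3 ≈ 2377.

x = 1538 px, y = 2377 px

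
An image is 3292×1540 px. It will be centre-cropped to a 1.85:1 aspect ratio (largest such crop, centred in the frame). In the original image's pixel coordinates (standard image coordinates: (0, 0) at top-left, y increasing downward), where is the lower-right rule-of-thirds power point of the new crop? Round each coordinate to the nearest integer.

3292/1540 > 1.85/1, so the 1.85:1 crop keeps the full height 1540 and trims width to 1540 × 1.85/1 = 2849.00 px.
Left offset = (3292 − 2849.00)/2 = 221.50 px; top offset = 0.
Lower-right is two-thirds across and two-thirds down within the crop:
x = 221.50 + 2 × 2849.00/3 ≈ 2121; y = 0.00 + 2 × 1540.00/3 ≈ 1027.

(2121, 1027)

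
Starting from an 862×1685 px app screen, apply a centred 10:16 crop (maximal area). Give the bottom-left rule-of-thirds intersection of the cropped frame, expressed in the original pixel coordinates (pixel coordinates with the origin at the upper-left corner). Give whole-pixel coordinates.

862/1685 < 10/16, so the 10:16 crop keeps the full width 862 and trims height to 862 × 16/10 = 1379.20 px.
Top offset = (1685 − 1379.20)/2 = 152.90 px; left offset = 0.
Bottom-left is one-third across and two-thirds down within the crop:
x = 0.00 + 1 × 862.00/3 ≈ 287; y = 152.90 + 2 × 1379.20/3 ≈ 1072.

(287, 1072)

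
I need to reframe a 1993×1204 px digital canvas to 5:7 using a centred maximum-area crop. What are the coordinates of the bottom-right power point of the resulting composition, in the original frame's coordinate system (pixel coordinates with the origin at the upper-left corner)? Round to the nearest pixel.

1993/1204 > 5/7, so the 5:7 crop keeps the full height 1204 and trims width to 1204 × 5/7 = 860.00 px.
Left offset = (1993 − 860.00)/2 = 566.50 px; top offset = 0.
Bottom-right is two-thirds across and two-thirds down within the crop:
x = 566.50 + 2 × 860.00/3 ≈ 1140; y = 0.00 + 2 × 1204.00/3 ≈ 803.

(1140, 803)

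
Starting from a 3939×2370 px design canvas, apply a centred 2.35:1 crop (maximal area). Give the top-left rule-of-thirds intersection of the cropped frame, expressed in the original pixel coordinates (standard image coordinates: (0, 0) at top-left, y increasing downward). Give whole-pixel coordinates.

x = 1313 px, y = 906 px

3939/2370 < 2.35/1, so the 2.35:1 crop keeps the full width 3939 and trims height to 3939 × 1/2.35 = 1676.17 px.
Top offset = (2370 − 1676.17)/2 = 346.91 px; left offset = 0.
Top-left is one-third across and one-third down within the crop:
x = 0.00 + 1 × 3939.00/3 ≈ 1313; y = 346.91 + 1 × 1676.17/3 ≈ 906.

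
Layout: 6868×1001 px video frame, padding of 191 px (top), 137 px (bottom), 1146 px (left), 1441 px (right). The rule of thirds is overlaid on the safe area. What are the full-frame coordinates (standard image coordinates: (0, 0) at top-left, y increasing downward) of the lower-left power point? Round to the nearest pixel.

Content width = 6868 − 1146 − 1441 = 4281 px; content height = 1001 − 191 − 137 = 673 px.
Lower-left is one-third across and two-thirds down within the safe area.
x = 1146 + 1 × 4281/3 = 1146 + 1427.00 ≈ 2573
y = 191 + 2 × 673/3 = 191 + 448.67 ≈ 640

x = 2573 px, y = 640 px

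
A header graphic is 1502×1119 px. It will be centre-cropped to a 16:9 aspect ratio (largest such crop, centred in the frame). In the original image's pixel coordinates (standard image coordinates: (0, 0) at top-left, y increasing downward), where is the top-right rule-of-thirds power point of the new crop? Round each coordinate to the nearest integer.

1502/1119 < 16/9, so the 16:9 crop keeps the full width 1502 and trims height to 1502 × 9/16 = 844.88 px.
Top offset = (1119 − 844.88)/2 = 137.06 px; left offset = 0.
Top-right is two-thirds across and one-third down within the crop:
x = 0.00 + 2 × 1502.00/3 ≈ 1001; y = 137.06 + 1 × 844.88/3 ≈ 419.

(1001, 419)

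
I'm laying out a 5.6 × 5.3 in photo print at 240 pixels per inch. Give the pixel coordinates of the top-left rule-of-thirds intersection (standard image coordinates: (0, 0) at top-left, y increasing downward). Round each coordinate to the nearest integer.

In pixels the canvas is 5.6 × 240 = 1344 wide and 5.3 × 240 = 1272 tall.
The top-left point is one-third across and one-third down:
x = 1 × 1344/3 ≈ 448; y = 1 × 1272/3 ≈ 424.

x = 448 px, y = 424 px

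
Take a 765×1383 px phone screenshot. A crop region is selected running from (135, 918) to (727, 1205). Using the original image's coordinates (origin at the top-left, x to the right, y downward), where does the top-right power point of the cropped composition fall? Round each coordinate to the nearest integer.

x = 530 px, y = 1014 px

Crop width = 727 − 135 = 592 px; one third is 197.33 px.
Crop height = 1205 − 918 = 287 px; one third is 95.67 px.
The top-right point is two-thirds across and one-third down within the crop:
x = 135 + 2 × 197.33 ≈ 530; y = 918 + 1 × 95.67 ≈ 1014.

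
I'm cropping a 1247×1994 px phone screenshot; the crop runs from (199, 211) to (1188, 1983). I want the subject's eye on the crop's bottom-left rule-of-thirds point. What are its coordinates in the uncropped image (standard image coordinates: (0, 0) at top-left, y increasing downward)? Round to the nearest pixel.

x = 529 px, y = 1392 px

Crop width = 1188 − 199 = 989 px; one third is 329.67 px.
Crop height = 1983 − 211 = 1772 px; one third is 590.67 px.
The bottom-left point is one-third across and two-thirds down within the crop:
x = 199 + 1 × 329.67 ≈ 529; y = 211 + 2 × 590.67 ≈ 1392.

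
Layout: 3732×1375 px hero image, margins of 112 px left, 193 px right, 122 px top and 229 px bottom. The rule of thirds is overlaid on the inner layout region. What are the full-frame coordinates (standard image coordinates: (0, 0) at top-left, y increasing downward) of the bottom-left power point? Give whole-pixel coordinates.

(1254, 805)

Content width = 3732 − 112 − 193 = 3427 px; content height = 1375 − 122 − 229 = 1024 px.
Bottom-left is one-third across and two-thirds down within the inner layout region.
x = 112 + 1 × 3427/3 = 112 + 1142.33 ≈ 1254
y = 122 + 2 × 1024/3 = 122 + 682.67 ≈ 805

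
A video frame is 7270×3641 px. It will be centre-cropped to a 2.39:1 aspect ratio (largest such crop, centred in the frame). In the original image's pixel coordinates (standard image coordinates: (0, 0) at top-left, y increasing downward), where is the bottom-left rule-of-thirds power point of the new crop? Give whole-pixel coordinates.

7270/3641 < 2.39/1, so the 2.39:1 crop keeps the full width 7270 and trims height to 7270 × 1/2.39 = 3041.84 px.
Top offset = (3641 − 3041.84)/2 = 299.58 px; left offset = 0.
Bottom-left is one-third across and two-thirds down within the crop:
x = 0.00 + 1 × 7270.00/3 ≈ 2423; y = 299.58 + 2 × 3041.84/3 ≈ 2327.

x = 2423 px, y = 2327 px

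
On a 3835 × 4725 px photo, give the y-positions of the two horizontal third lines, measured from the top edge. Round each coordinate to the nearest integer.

4725 / 3 = 1575, so the horizontal lines sit at one and two thirds of 4725.

1575 px and 3150 px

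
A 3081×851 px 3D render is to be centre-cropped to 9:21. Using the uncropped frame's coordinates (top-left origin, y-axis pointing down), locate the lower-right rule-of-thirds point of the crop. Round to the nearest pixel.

3081/851 > 9/21, so the 9:21 crop keeps the full height 851 and trims width to 851 × 9/21 = 364.71 px.
Left offset = (3081 − 364.71)/2 = 1358.14 px; top offset = 0.
Lower-right is two-thirds across and two-thirds down within the crop:
x = 1358.14 + 2 × 364.71/3 ≈ 1601; y = 0.00 + 2 × 851.00/3 ≈ 567.

x = 1601 px, y = 567 px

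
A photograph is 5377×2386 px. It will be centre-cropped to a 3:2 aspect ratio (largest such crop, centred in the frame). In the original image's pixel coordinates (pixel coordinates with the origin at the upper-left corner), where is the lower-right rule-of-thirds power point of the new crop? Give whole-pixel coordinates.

5377/2386 > 3/2, so the 3:2 crop keeps the full height 2386 and trims width to 2386 × 3/2 = 3579.00 px.
Left offset = (5377 − 3579.00)/2 = 899.00 px; top offset = 0.
Lower-right is two-thirds across and two-thirds down within the crop:
x = 899.00 + 2 × 3579.00/3 ≈ 3285; y = 0.00 + 2 × 2386.00/3 ≈ 1591.

x = 3285 px, y = 1591 px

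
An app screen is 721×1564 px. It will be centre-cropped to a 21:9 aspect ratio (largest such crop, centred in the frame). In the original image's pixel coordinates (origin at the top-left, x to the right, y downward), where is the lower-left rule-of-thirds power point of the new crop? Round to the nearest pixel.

721/1564 < 21/9, so the 21:9 crop keeps the full width 721 and trims height to 721 × 9/21 = 309.00 px.
Top offset = (1564 − 309.00)/2 = 627.50 px; left offset = 0.
Lower-left is one-third across and two-thirds down within the crop:
x = 0.00 + 1 × 721.00/3 ≈ 240; y = 627.50 + 2 × 309.00/3 ≈ 834.

x = 240 px, y = 834 px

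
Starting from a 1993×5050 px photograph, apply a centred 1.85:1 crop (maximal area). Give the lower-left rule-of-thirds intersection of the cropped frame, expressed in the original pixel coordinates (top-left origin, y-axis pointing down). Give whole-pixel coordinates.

(664, 2705)

1993/5050 < 1.85/1, so the 1.85:1 crop keeps the full width 1993 and trims height to 1993 × 1/1.85 = 1077.30 px.
Top offset = (5050 − 1077.30)/2 = 1986.35 px; left offset = 0.
Lower-left is one-third across and two-thirds down within the crop:
x = 0.00 + 1 × 1993.00/3 ≈ 664; y = 1986.35 + 2 × 1077.30/3 ≈ 2705.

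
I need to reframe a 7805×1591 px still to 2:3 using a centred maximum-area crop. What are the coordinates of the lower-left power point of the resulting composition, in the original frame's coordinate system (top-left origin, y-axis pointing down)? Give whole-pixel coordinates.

x = 3726 px, y = 1061 px

7805/1591 > 2/3, so the 2:3 crop keeps the full height 1591 and trims width to 1591 × 2/3 = 1060.67 px.
Left offset = (7805 − 1060.67)/2 = 3372.17 px; top offset = 0.
Lower-left is one-third across and two-thirds down within the crop:
x = 3372.17 + 1 × 1060.67/3 ≈ 3726; y = 0.00 + 2 × 1591.00/3 ≈ 1061.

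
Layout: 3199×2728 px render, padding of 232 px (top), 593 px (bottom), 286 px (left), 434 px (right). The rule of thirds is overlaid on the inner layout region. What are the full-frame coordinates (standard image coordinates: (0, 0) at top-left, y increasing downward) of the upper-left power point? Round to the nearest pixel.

Content width = 3199 − 286 − 434 = 2479 px; content height = 2728 − 232 − 593 = 1903 px.
Upper-left is one-third across and one-third down within the inner layout region.
x = 286 + 1 × 2479/3 = 286 + 826.33 ≈ 1112
y = 232 + 1 × 1903/3 = 232 + 634.33 ≈ 866

x = 1112 px, y = 866 px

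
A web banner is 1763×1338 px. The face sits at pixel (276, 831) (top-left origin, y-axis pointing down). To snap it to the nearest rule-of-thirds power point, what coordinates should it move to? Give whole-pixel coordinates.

Third lines: x ∈ {588, 1175}, y ∈ {446, 892}.
276 is closer to x = 588; 831 is closer to y = 892.
So the nearest intersection is the lower-left power point.

x = 588 px, y = 892 px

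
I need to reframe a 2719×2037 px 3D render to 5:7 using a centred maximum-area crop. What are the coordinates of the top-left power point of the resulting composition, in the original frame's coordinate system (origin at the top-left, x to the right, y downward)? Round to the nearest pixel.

(1117, 679)

2719/2037 > 5/7, so the 5:7 crop keeps the full height 2037 and trims width to 2037 × 5/7 = 1455.00 px.
Left offset = (2719 − 1455.00)/2 = 632.00 px; top offset = 0.
Top-left is one-third across and one-third down within the crop:
x = 632.00 + 1 × 1455.00/3 ≈ 1117; y = 0.00 + 1 × 2037.00/3 ≈ 679.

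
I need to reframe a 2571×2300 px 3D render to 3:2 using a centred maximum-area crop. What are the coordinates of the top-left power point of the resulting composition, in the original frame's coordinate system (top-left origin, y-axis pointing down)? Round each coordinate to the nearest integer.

2571/2300 < 3/2, so the 3:2 crop keeps the full width 2571 and trims height to 2571 × 2/3 = 1714.00 px.
Top offset = (2300 − 1714.00)/2 = 293.00 px; left offset = 0.
Top-left is one-third across and one-third down within the crop:
x = 0.00 + 1 × 2571.00/3 ≈ 857; y = 293.00 + 1 × 1714.00/3 ≈ 864.

x = 857 px, y = 864 px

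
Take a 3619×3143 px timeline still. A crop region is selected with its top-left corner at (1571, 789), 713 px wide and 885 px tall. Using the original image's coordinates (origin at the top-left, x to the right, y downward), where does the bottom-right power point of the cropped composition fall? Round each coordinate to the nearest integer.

(2046, 1379)

One third of the crop width 713 is 237.67 px.
One third of the crop height 885 is 295.00 px.
The bottom-right point is two-thirds across and two-thirds down within the crop:
x = 1571 + 2 × 237.67 ≈ 2046; y = 789 + 2 × 295.00 ≈ 1379.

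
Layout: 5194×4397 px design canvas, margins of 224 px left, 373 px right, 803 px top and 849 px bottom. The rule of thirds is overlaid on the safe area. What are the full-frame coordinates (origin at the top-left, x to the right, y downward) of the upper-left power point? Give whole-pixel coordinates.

(1756, 1718)

Content width = 5194 − 224 − 373 = 4597 px; content height = 4397 − 803 − 849 = 2745 px.
Upper-left is one-third across and one-third down within the safe area.
x = 224 + 1 × 4597/3 = 224 + 1532.33 ≈ 1756
y = 803 + 1 × 2745/3 = 803 + 915.00 ≈ 1718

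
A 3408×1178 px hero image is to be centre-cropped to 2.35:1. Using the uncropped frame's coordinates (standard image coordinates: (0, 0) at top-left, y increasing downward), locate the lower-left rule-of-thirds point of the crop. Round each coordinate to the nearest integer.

x = 1243 px, y = 785 px

3408/1178 > 2.35/1, so the 2.35:1 crop keeps the full height 1178 and trims width to 1178 × 2.35/1 = 2768.30 px.
Left offset = (3408 − 2768.30)/2 = 319.85 px; top offset = 0.
Lower-left is one-third across and two-thirds down within the crop:
x = 319.85 + 1 × 2768.30/3 ≈ 1243; y = 0.00 + 2 × 1178.00/3 ≈ 785.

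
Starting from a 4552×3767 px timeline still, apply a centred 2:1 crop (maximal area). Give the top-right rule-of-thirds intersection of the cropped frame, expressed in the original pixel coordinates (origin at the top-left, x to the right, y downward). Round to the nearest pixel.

4552/3767 < 2/1, so the 2:1 crop keeps the full width 4552 and trims height to 4552 × 1/2 = 2276.00 px.
Top offset = (3767 − 2276.00)/2 = 745.50 px; left offset = 0.
Top-right is two-thirds across and one-third down within the crop:
x = 0.00 + 2 × 4552.00/3 ≈ 3035; y = 745.50 + 1 × 2276.00/3 ≈ 1504.

(3035, 1504)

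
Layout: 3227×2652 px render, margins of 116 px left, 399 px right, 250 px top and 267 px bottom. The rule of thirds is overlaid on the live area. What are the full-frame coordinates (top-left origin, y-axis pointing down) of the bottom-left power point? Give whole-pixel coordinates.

Content width = 3227 − 116 − 399 = 2712 px; content height = 2652 − 250 − 267 = 2135 px.
Bottom-left is one-third across and two-thirds down within the live area.
x = 116 + 1 × 2712/3 = 116 + 904.00 ≈ 1020
y = 250 + 2 × 2135/3 = 250 + 1423.33 ≈ 1673

x = 1020 px, y = 1673 px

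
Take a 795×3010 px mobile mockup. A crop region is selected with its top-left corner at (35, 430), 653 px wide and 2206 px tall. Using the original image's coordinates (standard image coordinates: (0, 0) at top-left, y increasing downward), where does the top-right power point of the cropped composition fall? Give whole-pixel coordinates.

One third of the crop width 653 is 217.67 px.
One third of the crop height 2206 is 735.33 px.
The top-right point is two-thirds across and one-third down within the crop:
x = 35 + 2 × 217.67 ≈ 470; y = 430 + 1 × 735.33 ≈ 1165.

x = 470 px, y = 1165 px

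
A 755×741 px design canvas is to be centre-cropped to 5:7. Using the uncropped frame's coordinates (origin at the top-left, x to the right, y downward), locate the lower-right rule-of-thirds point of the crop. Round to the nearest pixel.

755/741 > 5/7, so the 5:7 crop keeps the full height 741 and trims width to 741 × 5/7 = 529.29 px.
Left offset = (755 − 529.29)/2 = 112.86 px; top offset = 0.
Lower-right is two-thirds across and two-thirds down within the crop:
x = 112.86 + 2 × 529.29/3 ≈ 466; y = 0.00 + 2 × 741.00/3 ≈ 494.

(466, 494)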